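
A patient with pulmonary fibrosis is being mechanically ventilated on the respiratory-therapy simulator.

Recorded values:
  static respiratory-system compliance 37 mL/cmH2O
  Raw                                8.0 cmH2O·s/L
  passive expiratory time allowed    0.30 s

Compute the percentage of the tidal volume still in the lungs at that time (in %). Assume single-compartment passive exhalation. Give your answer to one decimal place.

36.3

τ = R × C = 8.0 × 37 mL/cmH2O = 8.0 × 0.037 L/cmH2O = 0.296 s.
Passive exhalation: V(t)/V₀ = e^(−t/τ) = e^(−0.30/0.296) = 0.3629.
Fraction remaining = 0.3629 → 36.29%.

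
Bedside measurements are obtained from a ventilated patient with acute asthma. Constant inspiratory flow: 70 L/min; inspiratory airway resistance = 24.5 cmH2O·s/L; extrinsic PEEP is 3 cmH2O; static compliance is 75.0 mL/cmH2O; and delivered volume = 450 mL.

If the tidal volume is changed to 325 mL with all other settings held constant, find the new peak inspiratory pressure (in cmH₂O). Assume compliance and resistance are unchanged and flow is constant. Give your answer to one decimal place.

35.9

Flow: 70 L/min ÷ 60 = 1.1667 L/s.
PIP = Vt/C + R·V̇ + PEEP (constant-flow equation of motion).
Only the elastic term changes: ΔPIP = ΔVt / C = (325 − 450) / 75.0 = -1.667 cmH2O.
Original PIP = 450/75.0 + 24.5×1.1667 + 3 = 37.584 cmH2O; new PIP = 37.584 + (-1.667) = 35.917 cmH2O.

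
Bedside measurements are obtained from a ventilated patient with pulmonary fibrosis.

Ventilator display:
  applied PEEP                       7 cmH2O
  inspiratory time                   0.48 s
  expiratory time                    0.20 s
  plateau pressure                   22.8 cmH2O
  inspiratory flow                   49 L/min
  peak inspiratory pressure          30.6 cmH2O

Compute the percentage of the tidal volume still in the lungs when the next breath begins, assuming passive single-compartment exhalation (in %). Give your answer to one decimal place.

Flow: 49 L/min ÷ 60 = 0.8167 L/s.
Vt = flow × Ti = 0.8167 L/s × 0.48 s × 1000 mL/L = 392.02 mL.
R = (PIP − Pplat)/V̇ = (30.6 − 22.8) / 0.8167 = 7.8/0.8167 = 9.551 cmH2O·s/L.
C = Vt/(Pplat − PEEP) = 392.02 / (22.8 − 7) = 392.02/15.8 = 24.811 mL/cmH2O.
τ = R × C = 9.551 × 0.02481 L/cmH2O = 0.237 s.
Fraction remaining at end-expiration = e^(−Te/τ) = e^(−0.20/0.237) = 0.43 → 43.0%.

43.0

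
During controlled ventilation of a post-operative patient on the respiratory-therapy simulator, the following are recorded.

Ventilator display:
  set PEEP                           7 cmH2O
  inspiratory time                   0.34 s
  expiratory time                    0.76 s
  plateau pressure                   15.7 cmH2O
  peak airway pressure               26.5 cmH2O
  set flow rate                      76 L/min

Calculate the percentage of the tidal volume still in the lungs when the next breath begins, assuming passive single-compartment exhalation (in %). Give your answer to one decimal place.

Flow: 76 L/min ÷ 60 = 1.2667 L/s.
Vt = flow × Ti = 1.2667 L/s × 0.34 s × 1000 mL/L = 430.68 mL.
R = (PIP − Pplat)/V̇ = (26.5 − 15.7) / 1.2667 = 10.8/1.2667 = 8.526 cmH2O·s/L.
C = Vt/(Pplat − PEEP) = 430.68 / (15.7 − 7) = 430.68/8.7 = 49.503 mL/cmH2O.
τ = R × C = 8.526 × 0.0495 L/cmH2O = 0.422 s.
Fraction remaining at end-expiration = e^(−Te/τ) = e^(−0.76/0.422) = 0.1651 → 16.51%.

16.5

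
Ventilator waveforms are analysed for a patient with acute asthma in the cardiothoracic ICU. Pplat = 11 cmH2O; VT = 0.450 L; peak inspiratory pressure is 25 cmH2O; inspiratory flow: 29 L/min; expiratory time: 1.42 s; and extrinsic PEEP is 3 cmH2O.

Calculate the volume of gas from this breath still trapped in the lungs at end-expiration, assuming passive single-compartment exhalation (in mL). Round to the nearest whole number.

Flow: 29 L/min ÷ 60 = 0.4833 L/s.
R = (PIP − Pplat)/V̇ = (25 − 11) / 0.4833 = 14.0/0.4833 = 28.968 cmH2O·s/L.
C = Vt/(Pplat − PEEP) = 450.0 / (11 − 3) = 450.0/8.0 = 56.25 mL/cmH2O.
τ = R × C = 28.968 × 0.05625 L/cmH2O = 1.629 s.
Fraction remaining = e^(−Te/τ) = e^(−1.42/1.629) = 0.4182.
Trapped volume = 450.0 × 0.4182 = 188.19 mL.

188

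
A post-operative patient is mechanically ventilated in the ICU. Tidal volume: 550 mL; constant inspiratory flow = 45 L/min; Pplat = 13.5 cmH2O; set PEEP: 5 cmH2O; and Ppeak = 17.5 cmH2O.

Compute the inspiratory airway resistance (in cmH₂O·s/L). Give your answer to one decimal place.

Flow: 45 L/min ÷ 60 = 0.75 L/s.
Raw = (PIP − Pplat) / flow = (17.5 − 13.5) / 0.75 = 4.0 / 0.75 = 5.333 cmH2O·s/L.

5.3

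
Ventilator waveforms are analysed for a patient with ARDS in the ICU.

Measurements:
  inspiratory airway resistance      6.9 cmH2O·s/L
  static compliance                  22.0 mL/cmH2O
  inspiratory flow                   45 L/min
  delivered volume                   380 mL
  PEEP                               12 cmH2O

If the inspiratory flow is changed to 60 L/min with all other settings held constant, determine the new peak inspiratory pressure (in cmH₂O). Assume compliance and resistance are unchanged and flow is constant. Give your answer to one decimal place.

Flow: 45 L/min ÷ 60 = 0.75 L/s.
New flow: 60 L/min ÷ 60 = 1 L/s.
PIP = Vt/C + R·V̇ + PEEP (constant-flow equation of motion).
Only the resistive term changes: ΔPIP = R × ΔV̇ = 6.9 × (1 − 0.75) = 6.9 × 0.25 = 1.725 cmH2O.
Original PIP = 380/22.0 + 6.9×0.75 + 12 = 34.448 cmH2O; new PIP = 34.448 + (1.725) = 36.173 cmH2O.

36.2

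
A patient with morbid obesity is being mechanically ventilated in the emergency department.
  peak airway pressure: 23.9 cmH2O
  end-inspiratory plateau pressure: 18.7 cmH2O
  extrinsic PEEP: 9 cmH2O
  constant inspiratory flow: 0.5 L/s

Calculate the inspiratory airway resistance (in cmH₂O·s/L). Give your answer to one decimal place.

10.4

Raw = (PIP − Pplat) / flow = (23.9 − 18.7) / 0.5 = 5.2 / 0.5 = 10.4 cmH2O·s/L.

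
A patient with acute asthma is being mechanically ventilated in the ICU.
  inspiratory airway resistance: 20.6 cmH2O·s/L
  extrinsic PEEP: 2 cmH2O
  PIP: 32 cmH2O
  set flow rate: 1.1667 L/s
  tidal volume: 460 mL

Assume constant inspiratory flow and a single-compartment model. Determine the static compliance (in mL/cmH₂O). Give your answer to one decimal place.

Equation of motion (constant flow): PIP = Vt/C + R·V̇ + PEEP.
Vt/C = PIP − R·V̇ − PEEP = 32 − 20.6×1.1667 − 2 = 32 − 24.034 − 2 = 5.966 cmH2O.
C = Vt / 5.966 = 460 / 5.966 = 77.104 mL/cmH2O.

77.1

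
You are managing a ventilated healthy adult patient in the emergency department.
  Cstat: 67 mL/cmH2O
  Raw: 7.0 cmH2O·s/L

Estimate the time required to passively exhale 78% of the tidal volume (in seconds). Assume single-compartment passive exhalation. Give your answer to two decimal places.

τ = R × C = 7.0 × 67 mL/cmH2O = 7.0 × 0.067 L/cmH2O = 0.469 s.
Exhaled fraction f = 1 − e^(−t/τ) → t = −τ·ln(1 − f) = −0.469·ln(0.22) = 0.7101 s.

0.71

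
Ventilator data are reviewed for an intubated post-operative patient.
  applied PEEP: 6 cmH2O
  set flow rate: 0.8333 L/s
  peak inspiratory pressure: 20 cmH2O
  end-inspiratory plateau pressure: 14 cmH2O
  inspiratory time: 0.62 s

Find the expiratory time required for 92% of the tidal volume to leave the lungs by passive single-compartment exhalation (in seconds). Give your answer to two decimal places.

1.17

Vt = flow × Ti = 0.8333 L/s × 0.62 s × 1000 mL/L = 516.65 mL.
R = (PIP − Pplat)/V̇ = (20 − 14) / 0.8333 = 6.0/0.8333 = 7.2 cmH2O·s/L.
C = Vt/(Pplat − PEEP) = 516.65 / (14 − 6) = 516.65/8.0 = 64.581 mL/cmH2O.
τ = R × C = 7.2 × 0.06458 L/cmH2O = 0.465 s.
t = −τ·ln(1 − 0.92) = −0.465·ln(0.08) = 1.174 s.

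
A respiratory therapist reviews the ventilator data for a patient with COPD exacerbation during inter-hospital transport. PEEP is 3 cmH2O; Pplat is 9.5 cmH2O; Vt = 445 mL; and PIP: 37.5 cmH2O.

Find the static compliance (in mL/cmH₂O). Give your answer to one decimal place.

68.5

Cstat = Vt / (Pplat − PEEP) = 445 / (9.5 − 3) = 445 / 6.5 = 68.462 mL/cmH2O.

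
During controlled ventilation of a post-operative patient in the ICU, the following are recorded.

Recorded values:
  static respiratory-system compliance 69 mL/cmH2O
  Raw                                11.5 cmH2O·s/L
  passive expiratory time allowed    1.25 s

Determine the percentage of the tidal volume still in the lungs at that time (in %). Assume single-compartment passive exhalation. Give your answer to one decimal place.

τ = R × C = 11.5 × 69 mL/cmH2O = 11.5 × 0.069 L/cmH2O = 0.7935 s.
Passive exhalation: V(t)/V₀ = e^(−t/τ) = e^(−1.25/0.7935) = 0.2069.
Fraction remaining = 0.2069 → 20.69%.

20.7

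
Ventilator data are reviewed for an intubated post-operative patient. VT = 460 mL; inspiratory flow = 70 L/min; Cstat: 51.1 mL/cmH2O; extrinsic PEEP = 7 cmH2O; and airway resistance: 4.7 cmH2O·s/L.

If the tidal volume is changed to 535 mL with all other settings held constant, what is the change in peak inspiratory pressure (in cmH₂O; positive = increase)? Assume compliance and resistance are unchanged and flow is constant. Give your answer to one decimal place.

PIP = Vt/C + R·V̇ + PEEP (constant-flow equation of motion).
Only the elastic term changes: ΔPIP = ΔVt / C = (535 − 460) / 51.1 = 1.468 cmH2O.

1.5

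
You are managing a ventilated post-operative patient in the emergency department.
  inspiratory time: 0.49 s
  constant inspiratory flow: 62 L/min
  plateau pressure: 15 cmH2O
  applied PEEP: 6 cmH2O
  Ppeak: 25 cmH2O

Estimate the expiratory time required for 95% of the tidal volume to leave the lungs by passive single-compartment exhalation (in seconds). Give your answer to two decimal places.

1.63

Flow: 62 L/min ÷ 60 = 1.0333 L/s.
Vt = flow × Ti = 1.0333 L/s × 0.49 s × 1000 mL/L = 506.32 mL.
R = (PIP − Pplat)/V̇ = (25 − 15) / 1.0333 = 10.0/1.0333 = 9.678 cmH2O·s/L.
C = Vt/(Pplat − PEEP) = 506.32 / (15 − 6) = 506.32/9.0 = 56.258 mL/cmH2O.
τ = R × C = 9.678 × 0.05626 L/cmH2O = 0.5445 s.
t = −τ·ln(1 − 0.95) = −0.5445·ln(0.05) = 1.631 s.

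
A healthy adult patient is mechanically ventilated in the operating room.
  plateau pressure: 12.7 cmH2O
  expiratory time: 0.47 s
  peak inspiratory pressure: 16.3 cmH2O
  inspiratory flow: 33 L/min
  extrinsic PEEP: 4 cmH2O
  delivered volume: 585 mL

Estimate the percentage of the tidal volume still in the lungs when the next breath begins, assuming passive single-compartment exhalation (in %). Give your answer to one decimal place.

34.4

Flow: 33 L/min ÷ 60 = 0.55 L/s.
R = (PIP − Pplat)/V̇ = (16.3 − 12.7) / 0.55 = 3.6/0.55 = 6.545 cmH2O·s/L.
C = Vt/(Pplat − PEEP) = 585.0 / (12.7 − 4) = 585.0/8.7 = 67.241 mL/cmH2O.
τ = R × C = 6.545 × 0.06724 L/cmH2O = 0.4401 s.
Fraction remaining at end-expiration = e^(−Te/τ) = e^(−0.47/0.4401) = 0.3437 → 34.37%.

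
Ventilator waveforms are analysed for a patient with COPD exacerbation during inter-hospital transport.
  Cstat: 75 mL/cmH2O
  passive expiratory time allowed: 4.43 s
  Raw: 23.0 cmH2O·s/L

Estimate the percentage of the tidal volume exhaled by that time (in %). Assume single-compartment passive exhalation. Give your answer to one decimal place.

τ = R × C = 23.0 × 75 mL/cmH2O = 23.0 × 0.075 L/cmH2O = 1.725 s.
Passive exhalation: V(t)/V₀ = e^(−t/τ) = e^(−4.43/1.725) = 0.07668.
Fraction exhaled = 1 − 0.07668 = 0.9233 → 92.33%.

92.3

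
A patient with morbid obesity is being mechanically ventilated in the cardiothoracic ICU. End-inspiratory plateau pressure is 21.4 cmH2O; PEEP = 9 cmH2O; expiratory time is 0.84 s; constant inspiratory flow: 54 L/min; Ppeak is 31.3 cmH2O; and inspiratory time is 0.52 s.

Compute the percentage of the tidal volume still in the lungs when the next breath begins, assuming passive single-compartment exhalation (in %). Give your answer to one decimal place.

13.2

Flow: 54 L/min ÷ 60 = 0.9 L/s.
Vt = flow × Ti = 0.9 L/s × 0.52 s × 1000 mL/L = 468.0 mL.
R = (PIP − Pplat)/V̇ = (31.3 − 21.4) / 0.9 = 9.9/0.9 = 11.0 cmH2O·s/L.
C = Vt/(Pplat − PEEP) = 468.0 / (21.4 − 9) = 468.0/12.4 = 37.742 mL/cmH2O.
τ = R × C = 11.0 × 0.03774 L/cmH2O = 0.4151 s.
Fraction remaining at end-expiration = e^(−Te/τ) = e^(−0.84/0.4151) = 0.1322 → 13.22%.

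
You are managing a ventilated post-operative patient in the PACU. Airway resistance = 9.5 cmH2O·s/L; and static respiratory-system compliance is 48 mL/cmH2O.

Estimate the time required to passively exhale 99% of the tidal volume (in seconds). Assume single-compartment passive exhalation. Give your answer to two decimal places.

τ = R × C = 9.5 × 48 mL/cmH2O = 9.5 × 0.048 L/cmH2O = 0.456 s.
Exhaled fraction f = 1 − e^(−t/τ) → t = −τ·ln(1 − f) = −0.456·ln(0.01) = 2.1 s.

2.10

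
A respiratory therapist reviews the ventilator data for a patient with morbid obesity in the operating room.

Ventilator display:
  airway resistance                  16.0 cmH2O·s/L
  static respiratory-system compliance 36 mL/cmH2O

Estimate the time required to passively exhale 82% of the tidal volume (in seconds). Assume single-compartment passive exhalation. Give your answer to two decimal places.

0.99

τ = R × C = 16.0 × 36 mL/cmH2O = 16.0 × 0.036 L/cmH2O = 0.576 s.
Exhaled fraction f = 1 − e^(−t/τ) → t = −τ·ln(1 − f) = −0.576·ln(0.18) = 0.9877 s.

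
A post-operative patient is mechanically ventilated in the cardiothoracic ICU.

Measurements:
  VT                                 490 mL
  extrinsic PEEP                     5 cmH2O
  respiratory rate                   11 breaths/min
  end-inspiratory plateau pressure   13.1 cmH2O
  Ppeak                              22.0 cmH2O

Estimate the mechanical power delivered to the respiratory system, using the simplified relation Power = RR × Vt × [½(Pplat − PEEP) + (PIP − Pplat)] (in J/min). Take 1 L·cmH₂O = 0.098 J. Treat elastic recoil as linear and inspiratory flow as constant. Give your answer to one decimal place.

6.8

Per-breath work = Vt × [½(Pplat−PEEP) + (PIP−Pplat)] = 0.490 × [0.5×8.1 + 8.9] = 0.490 × 12.95 = 6.346 L·cmH2O.
Power = 11 × 6.346 = 69.806 L·cmH2O/min.
× 0.098 J/(L·cmH2O) → 6.841 J/min.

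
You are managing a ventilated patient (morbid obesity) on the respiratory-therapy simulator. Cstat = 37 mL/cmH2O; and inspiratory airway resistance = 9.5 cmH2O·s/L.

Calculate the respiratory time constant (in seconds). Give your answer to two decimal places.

τ = R × C = 9.5 × 37 mL/cmH2O = 9.5 × 0.037 L/cmH2O = 0.3515 s.

0.35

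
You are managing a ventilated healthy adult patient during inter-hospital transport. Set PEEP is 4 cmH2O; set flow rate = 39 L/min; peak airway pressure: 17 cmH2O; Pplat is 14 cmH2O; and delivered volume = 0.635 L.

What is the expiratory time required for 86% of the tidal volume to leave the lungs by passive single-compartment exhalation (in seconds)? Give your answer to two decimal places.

0.58

Flow: 39 L/min ÷ 60 = 0.65 L/s.
R = (PIP − Pplat)/V̇ = (17 − 14) / 0.65 = 3.0/0.65 = 4.615 cmH2O·s/L.
C = Vt/(Pplat − PEEP) = 635.0 / (14 − 4) = 635.0/10.0 = 63.5 mL/cmH2O.
τ = R × C = 4.615 × 0.0635 L/cmH2O = 0.2931 s.
t = −τ·ln(1 − 0.86) = −0.2931·ln(0.14) = 0.5763 s.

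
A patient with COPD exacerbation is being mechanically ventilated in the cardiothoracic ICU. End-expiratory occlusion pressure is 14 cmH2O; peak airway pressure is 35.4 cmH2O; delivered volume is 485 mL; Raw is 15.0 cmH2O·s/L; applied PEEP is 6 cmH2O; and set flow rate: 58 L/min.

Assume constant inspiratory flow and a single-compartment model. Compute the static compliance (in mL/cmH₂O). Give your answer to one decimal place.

70.3

Flow: 58 L/min ÷ 60 = 0.9667 L/s.
Total PEEP = 14 cmH2O (set 6 + intrinsic 8); this is the baseline alveolar pressure.
Equation of motion (constant flow): PIP = Vt/C + R·V̇ + PEEP.
Vt/C = PIP − R·V̇ − PEEP = 35.4 − 15.0×0.9667 − 14 = 35.4 − 14.501 − 14 = 6.899 cmH2O.
C = Vt / 6.899 = 485 / 6.899 = 70.3 mL/cmH2O.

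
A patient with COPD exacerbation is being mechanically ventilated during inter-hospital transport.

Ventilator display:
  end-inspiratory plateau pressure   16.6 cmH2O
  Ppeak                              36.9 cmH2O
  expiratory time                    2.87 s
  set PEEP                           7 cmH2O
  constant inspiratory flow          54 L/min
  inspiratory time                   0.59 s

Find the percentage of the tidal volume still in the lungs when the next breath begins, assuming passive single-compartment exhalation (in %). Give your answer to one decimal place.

10.0

Flow: 54 L/min ÷ 60 = 0.9 L/s.
Vt = flow × Ti = 0.9 L/s × 0.59 s × 1000 mL/L = 531.0 mL.
R = (PIP − Pplat)/V̇ = (36.9 − 16.6) / 0.9 = 20.3/0.9 = 22.556 cmH2O·s/L.
C = Vt/(Pplat − PEEP) = 531.0 / (16.6 − 7) = 531.0/9.6 = 55.313 mL/cmH2O.
τ = R × C = 22.556 × 0.05531 L/cmH2O = 1.248 s.
Fraction remaining at end-expiration = e^(−Te/τ) = e^(−2.87/1.248) = 0.1003 → 10.03%.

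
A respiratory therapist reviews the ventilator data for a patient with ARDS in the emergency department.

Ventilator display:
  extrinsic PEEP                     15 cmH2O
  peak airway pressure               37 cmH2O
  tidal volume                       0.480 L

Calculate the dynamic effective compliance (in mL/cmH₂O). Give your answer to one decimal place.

Dynamic compliance = Vt / (PIP − PEEP) = 480 / (37 − 15) = 480 / 22.0 = 21.818 mL/cmH2O.

21.8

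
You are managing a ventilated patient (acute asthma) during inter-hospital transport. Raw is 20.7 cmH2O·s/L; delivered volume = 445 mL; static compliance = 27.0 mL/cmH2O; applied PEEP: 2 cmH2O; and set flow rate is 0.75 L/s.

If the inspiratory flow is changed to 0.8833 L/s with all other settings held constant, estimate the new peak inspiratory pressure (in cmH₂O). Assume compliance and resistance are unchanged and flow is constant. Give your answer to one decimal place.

PIP = Vt/C + R·V̇ + PEEP (constant-flow equation of motion).
Only the resistive term changes: ΔPIP = R × ΔV̇ = 20.7 × (0.8833 − 0.75) = 20.7 × 0.1333 = 2.759 cmH2O.
Original PIP = 445/27.0 + 20.7×0.75 + 2 = 34.006 cmH2O; new PIP = 34.006 + (2.759) = 36.765 cmH2O.

36.8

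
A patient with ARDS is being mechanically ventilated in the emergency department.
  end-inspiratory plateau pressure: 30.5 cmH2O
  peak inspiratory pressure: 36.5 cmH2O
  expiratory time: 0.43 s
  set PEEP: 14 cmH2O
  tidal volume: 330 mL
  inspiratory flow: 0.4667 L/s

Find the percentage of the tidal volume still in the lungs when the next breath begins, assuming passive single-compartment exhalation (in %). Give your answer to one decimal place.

R = (PIP − Pplat)/V̇ = (36.5 − 30.5) / 0.4667 = 6.0/0.4667 = 12.856 cmH2O·s/L.
C = Vt/(Pplat − PEEP) = 330.0 / (30.5 − 14) = 330.0/16.5 = 20.0 mL/cmH2O.
τ = R × C = 12.856 × 0.02 L/cmH2O = 0.2571 s.
Fraction remaining at end-expiration = e^(−Te/τ) = e^(−0.43/0.2571) = 0.1878 → 18.78%.

18.8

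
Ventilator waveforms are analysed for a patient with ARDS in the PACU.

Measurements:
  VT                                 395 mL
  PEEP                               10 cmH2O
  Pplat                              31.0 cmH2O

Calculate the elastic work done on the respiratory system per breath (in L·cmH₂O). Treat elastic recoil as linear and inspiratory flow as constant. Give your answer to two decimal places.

4.15

Elastic work ≈ ½ × (Pplat − PEEP) × Vt = 0.5 × (31.0 − 10) × 0.395 L = 0.5 × 21.0 × 0.395 = 4.148 L·cmH2O.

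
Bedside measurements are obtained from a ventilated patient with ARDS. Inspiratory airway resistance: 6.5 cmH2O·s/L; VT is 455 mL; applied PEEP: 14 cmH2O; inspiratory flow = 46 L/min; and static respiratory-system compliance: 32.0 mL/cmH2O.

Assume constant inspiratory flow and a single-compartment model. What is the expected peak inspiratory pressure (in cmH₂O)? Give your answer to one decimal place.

33.2

Flow: 46 L/min ÷ 60 = 0.7667 L/s.
Equation of motion (constant flow): PIP = Vt/C + R·V̇ + PEEP.
PIP = 455/32.0 + 6.5×0.7667 + 14 = 14.219 + 4.984 + 14 = 33.203 cmH2O.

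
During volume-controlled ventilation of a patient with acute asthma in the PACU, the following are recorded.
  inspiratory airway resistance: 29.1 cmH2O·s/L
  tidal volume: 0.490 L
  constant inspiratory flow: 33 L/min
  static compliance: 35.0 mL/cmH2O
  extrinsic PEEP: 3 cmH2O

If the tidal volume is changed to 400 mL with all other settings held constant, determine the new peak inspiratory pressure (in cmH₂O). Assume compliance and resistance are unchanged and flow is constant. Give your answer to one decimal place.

Flow: 33 L/min ÷ 60 = 0.55 L/s.
PIP = Vt/C + R·V̇ + PEEP (constant-flow equation of motion).
Only the elastic term changes: ΔPIP = ΔVt / C = (400 − 490) / 35.0 = -2.571 cmH2O.
Original PIP = 490/35.0 + 29.1×0.55 + 3 = 33.005 cmH2O; new PIP = 33.005 + (-2.571) = 30.434 cmH2O.

30.4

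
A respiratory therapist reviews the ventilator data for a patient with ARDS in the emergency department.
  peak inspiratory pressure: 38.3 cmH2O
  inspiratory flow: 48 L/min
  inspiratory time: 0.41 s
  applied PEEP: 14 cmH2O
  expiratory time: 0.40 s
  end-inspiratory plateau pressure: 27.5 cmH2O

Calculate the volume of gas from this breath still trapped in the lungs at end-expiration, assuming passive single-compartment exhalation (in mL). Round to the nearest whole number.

Flow: 48 L/min ÷ 60 = 0.8 L/s.
Vt = flow × Ti = 0.8 L/s × 0.41 s × 1000 mL/L = 328.0 mL.
R = (PIP − Pplat)/V̇ = (38.3 − 27.5) / 0.8 = 10.8/0.8 = 13.5 cmH2O·s/L.
C = Vt/(Pplat − PEEP) = 328.0 / (27.5 − 14) = 328.0/13.5 = 24.296 mL/cmH2O.
τ = R × C = 13.5 × 0.0243 L/cmH2O = 0.3281 s.
Fraction remaining = e^(−Te/τ) = e^(−0.40/0.3281) = 0.2955.
Trapped volume = 328.0 × 0.2955 = 96.924 mL.

97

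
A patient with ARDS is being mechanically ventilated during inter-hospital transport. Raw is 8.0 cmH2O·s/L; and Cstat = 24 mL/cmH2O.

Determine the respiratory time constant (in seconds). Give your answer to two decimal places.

τ = R × C = 8.0 × 24 mL/cmH2O = 8.0 × 0.024 L/cmH2O = 0.192 s.

0.19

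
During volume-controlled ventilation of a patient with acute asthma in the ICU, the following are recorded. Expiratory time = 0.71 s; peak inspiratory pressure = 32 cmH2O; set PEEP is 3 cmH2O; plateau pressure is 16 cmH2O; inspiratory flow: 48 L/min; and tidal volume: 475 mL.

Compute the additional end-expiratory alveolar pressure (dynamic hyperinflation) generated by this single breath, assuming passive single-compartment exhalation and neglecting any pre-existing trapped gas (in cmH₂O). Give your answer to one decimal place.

4.9

Flow: 48 L/min ÷ 60 = 0.8 L/s.
R = (PIP − Pplat)/V̇ = (32 − 16) / 0.8 = 16.0/0.8 = 20.0 cmH2O·s/L.
C = Vt/(Pplat − PEEP) = 475.0 / (16 − 3) = 475.0/13.0 = 36.538 mL/cmH2O.
τ = R × C = 20.0 × 0.03654 L/cmH2O = 0.7308 s.
Fraction remaining = e^(−Te/τ) = e^(−0.71/0.7308) = 0.3785; trapped volume = 475.0 × 0.3785 = 179.79 mL.
Additional alveolar pressure from trapping ≈ V_trapped / C = 179.79 / 36.538 = 4.921 cmH2O.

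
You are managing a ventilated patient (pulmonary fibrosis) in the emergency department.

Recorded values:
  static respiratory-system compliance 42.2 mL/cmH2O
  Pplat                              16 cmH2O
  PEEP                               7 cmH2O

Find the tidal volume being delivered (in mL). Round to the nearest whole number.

380

Vt = Cstat × (Pplat − PEEP) = 42.2 × (16 − 7) = 42.2 × 9.0 = 379.8 mL.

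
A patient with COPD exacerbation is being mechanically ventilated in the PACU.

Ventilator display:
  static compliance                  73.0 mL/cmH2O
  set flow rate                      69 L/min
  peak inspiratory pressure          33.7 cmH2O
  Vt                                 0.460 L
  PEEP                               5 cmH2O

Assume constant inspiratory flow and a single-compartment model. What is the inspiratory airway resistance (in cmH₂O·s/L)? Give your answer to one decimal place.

Flow: 69 L/min ÷ 60 = 1.15 L/s.
Equation of motion (constant flow): PIP = Vt/C + R·V̇ + PEEP.
R·V̇ = PIP − Vt/C − PEEP = 33.7 − 460/73.0 − 5 = 33.7 − 6.301 − 5 = 22.399 cmH2O.
R = 22.399 / 1.15 = 19.477 cmH2O·s/L.

19.5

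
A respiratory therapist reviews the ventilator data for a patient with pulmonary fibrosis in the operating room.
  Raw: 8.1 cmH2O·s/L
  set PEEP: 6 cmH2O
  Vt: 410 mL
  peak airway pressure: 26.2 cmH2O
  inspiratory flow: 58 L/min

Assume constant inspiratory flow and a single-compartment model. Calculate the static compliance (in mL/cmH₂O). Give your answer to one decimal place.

33.1

Flow: 58 L/min ÷ 60 = 0.9667 L/s.
Equation of motion (constant flow): PIP = Vt/C + R·V̇ + PEEP.
Vt/C = PIP − R·V̇ − PEEP = 26.2 − 8.1×0.9667 − 6 = 26.2 − 7.83 − 6 = 12.37 cmH2O.
C = Vt / 12.37 = 410 / 12.37 = 33.145 mL/cmH2O.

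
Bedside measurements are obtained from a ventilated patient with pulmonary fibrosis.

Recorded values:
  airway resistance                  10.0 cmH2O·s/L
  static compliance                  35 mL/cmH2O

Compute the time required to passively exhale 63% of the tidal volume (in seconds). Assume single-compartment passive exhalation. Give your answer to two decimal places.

0.35

τ = R × C = 10.0 × 35 mL/cmH2O = 10.0 × 0.035 L/cmH2O = 0.35 s.
Exhaled fraction f = 1 − e^(−t/τ) → t = −τ·ln(1 − f) = −0.35·ln(0.37) = 0.348 s.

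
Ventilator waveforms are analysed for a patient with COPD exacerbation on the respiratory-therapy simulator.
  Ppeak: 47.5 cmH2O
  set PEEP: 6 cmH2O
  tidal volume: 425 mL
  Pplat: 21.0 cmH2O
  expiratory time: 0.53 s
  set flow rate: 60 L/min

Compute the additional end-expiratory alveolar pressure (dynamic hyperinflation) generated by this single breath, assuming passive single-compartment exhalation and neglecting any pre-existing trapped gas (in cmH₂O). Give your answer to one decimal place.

Flow: 60 L/min ÷ 60 = 1 L/s.
R = (PIP − Pplat)/V̇ = (47.5 − 21.0) / 1 = 26.5/1 = 26.5 cmH2O·s/L.
C = Vt/(Pplat − PEEP) = 425.0 / (21.0 − 6) = 425.0/15.0 = 28.333 mL/cmH2O.
τ = R × C = 26.5 × 0.02833 L/cmH2O = 0.7507 s.
Fraction remaining = e^(−Te/τ) = e^(−0.53/0.7507) = 0.4936; trapped volume = 425.0 × 0.4936 = 209.78 mL.
Additional alveolar pressure from trapping ≈ V_trapped / C = 209.78 / 28.333 = 7.404 cmH2O.

7.4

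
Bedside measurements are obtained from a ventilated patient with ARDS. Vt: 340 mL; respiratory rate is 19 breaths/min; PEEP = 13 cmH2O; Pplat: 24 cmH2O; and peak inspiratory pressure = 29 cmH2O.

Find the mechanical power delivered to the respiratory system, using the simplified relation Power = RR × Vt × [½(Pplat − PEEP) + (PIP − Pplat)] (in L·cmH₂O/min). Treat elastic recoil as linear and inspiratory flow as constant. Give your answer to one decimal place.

67.8

Per-breath work = Vt × [½(Pplat−PEEP) + (PIP−Pplat)] = 0.340 × [0.5×11.0 + 5.0] = 0.340 × 10.5 = 3.57 L·cmH2O.
Power = 19 × 3.57 = 67.83 L·cmH2O/min.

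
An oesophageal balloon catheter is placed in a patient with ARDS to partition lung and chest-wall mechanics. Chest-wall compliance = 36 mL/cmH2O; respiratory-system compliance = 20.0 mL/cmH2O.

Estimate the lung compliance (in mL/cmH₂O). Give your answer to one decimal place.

45.0

1/CL = 1/Crs − 1/Ccw.
1/CL = 1/20.0 − 1/36 = 0.02222.
CL = 45.005 mL/cmH2O.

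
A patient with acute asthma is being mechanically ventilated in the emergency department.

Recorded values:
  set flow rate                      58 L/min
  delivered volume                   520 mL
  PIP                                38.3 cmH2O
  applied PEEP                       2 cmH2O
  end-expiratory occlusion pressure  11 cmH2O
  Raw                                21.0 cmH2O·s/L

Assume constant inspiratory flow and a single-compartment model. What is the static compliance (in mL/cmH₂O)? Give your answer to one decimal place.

Flow: 58 L/min ÷ 60 = 0.9667 L/s.
Total PEEP = 11 cmH2O (set 2 + intrinsic 9); this is the baseline alveolar pressure.
Equation of motion (constant flow): PIP = Vt/C + R·V̇ + PEEP.
Vt/C = PIP − R·V̇ − PEEP = 38.3 − 21.0×0.9667 − 11 = 38.3 − 20.301 − 11 = 6.999 cmH2O.
C = Vt / 6.999 = 520 / 6.999 = 74.296 mL/cmH2O.

74.3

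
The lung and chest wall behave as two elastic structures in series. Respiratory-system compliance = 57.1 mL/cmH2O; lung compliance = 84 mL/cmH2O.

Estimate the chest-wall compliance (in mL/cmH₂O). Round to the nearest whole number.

1/Ccw = 1/Crs − 1/CL.
1/Ccw = 1/57.1 − 1/84 = 0.005608.
Ccw = 178.32 mL/cmH2O.

178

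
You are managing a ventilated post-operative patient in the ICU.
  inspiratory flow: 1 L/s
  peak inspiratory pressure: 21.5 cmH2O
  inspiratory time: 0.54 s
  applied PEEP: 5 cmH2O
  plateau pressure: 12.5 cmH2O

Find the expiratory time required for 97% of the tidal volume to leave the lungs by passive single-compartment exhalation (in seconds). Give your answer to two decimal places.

2.27

Vt = flow × Ti = 1 L/s × 0.54 s × 1000 mL/L = 540.0 mL.
R = (PIP − Pplat)/V̇ = (21.5 − 12.5) / 1 = 9.0/1 = 9.0 cmH2O·s/L.
C = Vt/(Pplat − PEEP) = 540.0 / (12.5 − 5) = 540.0/7.5 = 72.0 mL/cmH2O.
τ = R × C = 9.0 × 0.072 L/cmH2O = 0.648 s.
t = −τ·ln(1 − 0.97) = −0.648·ln(0.03) = 2.272 s.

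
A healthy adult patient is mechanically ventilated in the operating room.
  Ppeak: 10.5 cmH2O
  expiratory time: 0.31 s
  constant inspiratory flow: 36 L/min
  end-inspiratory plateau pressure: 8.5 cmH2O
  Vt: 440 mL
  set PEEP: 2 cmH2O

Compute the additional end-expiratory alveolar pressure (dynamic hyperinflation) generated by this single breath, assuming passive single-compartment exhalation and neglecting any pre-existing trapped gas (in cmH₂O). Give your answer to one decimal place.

1.6

Flow: 36 L/min ÷ 60 = 0.6 L/s.
R = (PIP − Pplat)/V̇ = (10.5 − 8.5) / 0.6 = 2.0/0.6 = 3.333 cmH2O·s/L.
C = Vt/(Pplat − PEEP) = 440.0 / (8.5 − 2) = 440.0/6.5 = 67.692 mL/cmH2O.
τ = R × C = 3.333 × 0.06769 L/cmH2O = 0.2256 s.
Fraction remaining = e^(−Te/τ) = e^(−0.31/0.2256) = 0.2531; trapped volume = 440.0 × 0.2531 = 111.36 mL.
Additional alveolar pressure from trapping ≈ V_trapped / C = 111.36 / 67.692 = 1.645 cmH2O.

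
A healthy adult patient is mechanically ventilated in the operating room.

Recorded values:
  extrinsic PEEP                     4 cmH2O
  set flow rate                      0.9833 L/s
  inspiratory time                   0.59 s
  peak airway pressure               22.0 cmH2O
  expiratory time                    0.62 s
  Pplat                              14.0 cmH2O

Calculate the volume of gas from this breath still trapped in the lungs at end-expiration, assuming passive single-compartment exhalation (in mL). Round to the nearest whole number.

Vt = flow × Ti = 0.9833 L/s × 0.59 s × 1000 mL/L = 580.15 mL.
R = (PIP − Pplat)/V̇ = (22.0 − 14.0) / 0.9833 = 8.0/0.9833 = 8.136 cmH2O·s/L.
C = Vt/(Pplat − PEEP) = 580.15 / (14.0 − 4) = 580.15/10.0 = 58.015 mL/cmH2O.
τ = R × C = 8.136 × 0.05802 L/cmH2O = 0.4721 s.
Fraction remaining = e^(−Te/τ) = e^(−0.62/0.4721) = 0.2689.
Trapped volume = 580.15 × 0.2689 = 156.0 mL.

156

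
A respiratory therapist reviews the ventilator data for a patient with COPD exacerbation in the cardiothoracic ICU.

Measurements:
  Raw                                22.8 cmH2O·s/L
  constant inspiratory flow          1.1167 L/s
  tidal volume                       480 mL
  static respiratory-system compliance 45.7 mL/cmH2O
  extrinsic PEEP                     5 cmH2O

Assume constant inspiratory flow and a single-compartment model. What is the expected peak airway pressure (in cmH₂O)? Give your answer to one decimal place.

41.0

Equation of motion (constant flow): PIP = Vt/C + R·V̇ + PEEP.
PIP = 480/45.7 + 22.8×1.1167 + 5 = 10.503 + 25.461 + 5 = 40.964 cmH2O.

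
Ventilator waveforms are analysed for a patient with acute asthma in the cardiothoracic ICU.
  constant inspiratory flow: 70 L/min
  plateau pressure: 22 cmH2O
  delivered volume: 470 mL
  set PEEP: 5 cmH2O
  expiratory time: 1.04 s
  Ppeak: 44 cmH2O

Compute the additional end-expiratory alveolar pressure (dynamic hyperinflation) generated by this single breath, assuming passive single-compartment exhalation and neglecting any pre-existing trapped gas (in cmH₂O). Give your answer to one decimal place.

2.3

Flow: 70 L/min ÷ 60 = 1.1667 L/s.
R = (PIP − Pplat)/V̇ = (44 − 22) / 1.1667 = 22.0/1.1667 = 18.857 cmH2O·s/L.
C = Vt/(Pplat − PEEP) = 470.0 / (22 − 5) = 470.0/17.0 = 27.647 mL/cmH2O.
τ = R × C = 18.857 × 0.02765 L/cmH2O = 0.5214 s.
Fraction remaining = e^(−Te/τ) = e^(−1.04/0.5214) = 0.1361; trapped volume = 470.0 × 0.1361 = 63.967 mL.
Additional alveolar pressure from trapping ≈ V_trapped / C = 63.967 / 27.647 = 2.314 cmH2O.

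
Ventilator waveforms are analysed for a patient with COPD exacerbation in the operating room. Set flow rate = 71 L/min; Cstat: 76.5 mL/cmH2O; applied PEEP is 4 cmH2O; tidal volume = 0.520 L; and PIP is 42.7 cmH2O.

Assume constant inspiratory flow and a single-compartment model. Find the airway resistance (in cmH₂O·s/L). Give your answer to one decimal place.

Flow: 71 L/min ÷ 60 = 1.1833 L/s.
Equation of motion (constant flow): PIP = Vt/C + R·V̇ + PEEP.
R·V̇ = PIP − Vt/C − PEEP = 42.7 − 520/76.5 − 4 = 42.7 − 6.797 − 4 = 31.903 cmH2O.
R = 31.903 / 1.1833 = 26.961 cmH2O·s/L.

27.0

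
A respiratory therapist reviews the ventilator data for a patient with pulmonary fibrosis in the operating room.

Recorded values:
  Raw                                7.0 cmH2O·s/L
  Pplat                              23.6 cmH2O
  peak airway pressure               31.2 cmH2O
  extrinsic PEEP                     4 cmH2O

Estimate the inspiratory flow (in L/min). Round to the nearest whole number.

65

flow = (PIP − Pplat) / Raw = (31.2 − 23.6) / 7.0 = 1.086 L/s × 60 = 65.16 L/min.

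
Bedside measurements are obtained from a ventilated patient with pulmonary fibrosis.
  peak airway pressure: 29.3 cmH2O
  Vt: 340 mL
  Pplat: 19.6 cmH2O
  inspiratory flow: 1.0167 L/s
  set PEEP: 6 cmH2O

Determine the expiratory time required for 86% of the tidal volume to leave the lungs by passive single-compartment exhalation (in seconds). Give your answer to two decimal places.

0.47

R = (PIP − Pplat)/V̇ = (29.3 − 19.6) / 1.0167 = 9.7/1.0167 = 9.541 cmH2O·s/L.
C = Vt/(Pplat − PEEP) = 340.0 / (19.6 − 6) = 340.0/13.6 = 25.0 mL/cmH2O.
τ = R × C = 9.541 × 0.025 L/cmH2O = 0.2385 s.
t = −τ·ln(1 − 0.86) = −0.2385·ln(0.14) = 0.4689 s.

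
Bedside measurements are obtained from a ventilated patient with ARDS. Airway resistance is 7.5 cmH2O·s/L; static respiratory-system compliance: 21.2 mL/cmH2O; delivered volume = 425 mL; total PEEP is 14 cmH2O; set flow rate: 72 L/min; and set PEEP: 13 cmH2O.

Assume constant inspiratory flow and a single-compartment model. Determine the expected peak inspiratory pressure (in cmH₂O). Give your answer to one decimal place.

43.0

Flow: 72 L/min ÷ 60 = 1.2 L/s.
Total PEEP = 14 cmH2O (set 13 + intrinsic 1); this is the baseline alveolar pressure.
Equation of motion (constant flow): PIP = Vt/C + R·V̇ + PEEP.
PIP = 425/21.2 + 7.5×1.2 + 14 = 20.047 + 9.0 + 14 = 43.047 cmH2O.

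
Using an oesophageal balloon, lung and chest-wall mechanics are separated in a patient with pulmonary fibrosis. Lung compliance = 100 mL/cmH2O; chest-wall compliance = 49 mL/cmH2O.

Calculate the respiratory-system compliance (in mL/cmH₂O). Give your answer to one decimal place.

32.9

Lung and chest wall are elastances in series: 1/Crs = 1/CL + 1/Ccw.
1/Crs = 1/100 + 1/49 = 0.03041.
Crs = 32.884 mL/cmH2O.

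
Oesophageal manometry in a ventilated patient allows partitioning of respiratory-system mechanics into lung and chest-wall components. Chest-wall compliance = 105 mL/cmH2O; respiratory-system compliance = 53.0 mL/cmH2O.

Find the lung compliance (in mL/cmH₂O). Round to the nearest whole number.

1/CL = 1/Crs − 1/Ccw.
1/CL = 1/53.0 − 1/105 = 0.009344.
CL = 107.02 mL/cmH2O.

107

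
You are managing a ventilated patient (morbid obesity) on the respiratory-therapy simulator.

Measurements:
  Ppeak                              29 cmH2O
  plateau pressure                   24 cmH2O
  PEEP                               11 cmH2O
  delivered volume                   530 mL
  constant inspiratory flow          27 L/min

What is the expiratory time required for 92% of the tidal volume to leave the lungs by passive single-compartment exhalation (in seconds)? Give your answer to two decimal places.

1.14

Flow: 27 L/min ÷ 60 = 0.45 L/s.
R = (PIP − Pplat)/V̇ = (29 − 24) / 0.45 = 5.0/0.45 = 11.111 cmH2O·s/L.
C = Vt/(Pplat − PEEP) = 530.0 / (24 − 11) = 530.0/13.0 = 40.769 mL/cmH2O.
τ = R × C = 11.111 × 0.04077 L/cmH2O = 0.453 s.
t = −τ·ln(1 − 0.92) = −0.453·ln(0.08) = 1.144 s.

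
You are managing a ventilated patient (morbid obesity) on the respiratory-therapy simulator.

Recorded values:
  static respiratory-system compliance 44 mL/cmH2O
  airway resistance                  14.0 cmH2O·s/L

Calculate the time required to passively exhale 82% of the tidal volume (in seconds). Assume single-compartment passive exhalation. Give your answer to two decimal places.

1.06

τ = R × C = 14.0 × 44 mL/cmH2O = 14.0 × 0.044 L/cmH2O = 0.616 s.
Exhaled fraction f = 1 − e^(−t/τ) → t = −τ·ln(1 − f) = −0.616·ln(0.18) = 1.056 s.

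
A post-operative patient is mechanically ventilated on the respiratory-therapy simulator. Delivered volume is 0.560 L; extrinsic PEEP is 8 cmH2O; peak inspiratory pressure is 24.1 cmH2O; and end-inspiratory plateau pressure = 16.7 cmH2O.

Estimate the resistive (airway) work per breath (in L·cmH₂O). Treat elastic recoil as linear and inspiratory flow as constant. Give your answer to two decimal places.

With constant inspiratory flow the resistive pressure is constant at PIP − Pplat = 24.1 − 16.7 = 7.4 cmH2O, so resistive work = 7.4 × 0.560 = 4.144 L·cmH2O.

4.14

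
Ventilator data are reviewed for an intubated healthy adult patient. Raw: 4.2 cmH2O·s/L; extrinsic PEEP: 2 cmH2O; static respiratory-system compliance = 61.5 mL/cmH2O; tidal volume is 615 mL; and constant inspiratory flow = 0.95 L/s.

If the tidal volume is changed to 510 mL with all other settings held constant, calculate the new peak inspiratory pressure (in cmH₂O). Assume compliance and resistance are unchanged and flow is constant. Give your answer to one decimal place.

PIP = Vt/C + R·V̇ + PEEP (constant-flow equation of motion).
Only the elastic term changes: ΔPIP = ΔVt / C = (510 − 615) / 61.5 = -1.707 cmH2O.
Original PIP = 615/61.5 + 4.2×0.95 + 2 = 15.99 cmH2O; new PIP = 15.99 + (-1.707) = 14.283 cmH2O.

14.3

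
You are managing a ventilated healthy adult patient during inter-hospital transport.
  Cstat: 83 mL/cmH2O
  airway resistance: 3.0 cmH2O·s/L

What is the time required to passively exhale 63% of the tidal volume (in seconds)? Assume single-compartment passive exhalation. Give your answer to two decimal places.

τ = R × C = 3.0 × 83 mL/cmH2O = 3.0 × 0.083 L/cmH2O = 0.249 s.
Exhaled fraction f = 1 − e^(−t/τ) → t = −τ·ln(1 − f) = −0.249·ln(0.37) = 0.2476 s.

0.25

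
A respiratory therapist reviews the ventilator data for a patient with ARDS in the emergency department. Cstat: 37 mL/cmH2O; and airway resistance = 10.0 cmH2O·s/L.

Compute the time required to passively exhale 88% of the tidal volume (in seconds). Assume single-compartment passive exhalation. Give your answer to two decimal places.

τ = R × C = 10.0 × 37 mL/cmH2O = 10.0 × 0.037 L/cmH2O = 0.37 s.
Exhaled fraction f = 1 − e^(−t/τ) → t = −τ·ln(1 − f) = −0.37·ln(0.12) = 0.7845 s.

0.78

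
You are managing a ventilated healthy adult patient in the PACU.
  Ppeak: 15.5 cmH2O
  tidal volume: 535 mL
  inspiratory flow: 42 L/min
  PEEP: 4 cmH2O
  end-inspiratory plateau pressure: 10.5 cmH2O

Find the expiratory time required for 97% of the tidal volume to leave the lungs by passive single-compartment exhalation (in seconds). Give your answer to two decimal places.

2.06

Flow: 42 L/min ÷ 60 = 0.7 L/s.
R = (PIP − Pplat)/V̇ = (15.5 − 10.5) / 0.7 = 5.0/0.7 = 7.143 cmH2O·s/L.
C = Vt/(Pplat − PEEP) = 535.0 / (10.5 − 4) = 535.0/6.5 = 82.308 mL/cmH2O.
τ = R × C = 7.143 × 0.08231 L/cmH2O = 0.5879 s.
t = −τ·ln(1 − 0.97) = −0.5879·ln(0.03) = 2.062 s.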